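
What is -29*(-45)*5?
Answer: 6525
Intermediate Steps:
-29*(-45)*5 = 1305*5 = 6525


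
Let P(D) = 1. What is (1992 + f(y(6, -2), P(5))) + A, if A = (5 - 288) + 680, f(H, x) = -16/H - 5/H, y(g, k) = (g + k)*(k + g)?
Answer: 38203/16 ≈ 2387.7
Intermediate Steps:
y(g, k) = (g + k)² (y(g, k) = (g + k)*(g + k) = (g + k)²)
f(H, x) = -21/H
A = 397 (A = -283 + 680 = 397)
(1992 + f(y(6, -2), P(5))) + A = (1992 - 21/(6 - 2)²) + 397 = (1992 - 21/(4²)) + 397 = (1992 - 21/16) + 397 = 31851/16 + 397 = 38203/16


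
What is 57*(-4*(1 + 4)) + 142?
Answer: -998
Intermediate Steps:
57*(-4*(1 + 4)) + 142 = 57*(-4*5) + 142 = 57*(-20) + 142 = -1140 + 142 = -998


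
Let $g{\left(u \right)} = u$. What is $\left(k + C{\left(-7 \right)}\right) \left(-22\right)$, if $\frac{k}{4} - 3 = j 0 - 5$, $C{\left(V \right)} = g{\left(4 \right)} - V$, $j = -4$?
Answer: $-66$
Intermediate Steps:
$C{\left(V \right)} = 4 - V$
$k = -8$ ($k = 12 + 4 \left(\left(-4\right) 0 - 5\right) = 12 + 4 \left(0 - 5\right) = 12 + 4 \left(-5\right) = 12 - 20 = -8$)
$\left(k + C{\left(-7 \right)}\right) \left(-22\right) = \left(-8 + \left(4 - -7\right)\right) \left(-22\right) = \left(-8 + \left(4 + 7\right)\right) \left(-22\right) = \left(-8 + 11\right) \left(-22\right) = 3 \left(-22\right) = -66$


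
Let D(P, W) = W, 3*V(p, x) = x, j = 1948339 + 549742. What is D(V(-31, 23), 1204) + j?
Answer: 2499285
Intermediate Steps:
j = 2498081
V(p, x) = x/3
D(V(-31, 23), 1204) + j = 1204 + 2498081 = 2499285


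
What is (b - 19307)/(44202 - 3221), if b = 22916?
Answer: 3609/40981 ≈ 0.088065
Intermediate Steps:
(b - 19307)/(44202 - 3221) = (22916 - 19307)/(44202 - 3221) = 3609/40981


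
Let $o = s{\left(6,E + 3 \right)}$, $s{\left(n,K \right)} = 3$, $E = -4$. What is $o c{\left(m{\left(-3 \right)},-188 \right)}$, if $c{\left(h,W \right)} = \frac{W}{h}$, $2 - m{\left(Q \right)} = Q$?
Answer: $- \frac{564}{5} \approx -112.8$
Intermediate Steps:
$m{\left(Q \right)} = 2 - Q$
$o = 3$
$o c{\left(m{\left(-3 \right)},-188 \right)} = 3 \left(- \frac{188}{2 - -3}\right) = 3 \left(- \frac{188}{2 + 3}\right) = 3 \left(- \frac{188}{5}\right) = - \frac{564}{5}$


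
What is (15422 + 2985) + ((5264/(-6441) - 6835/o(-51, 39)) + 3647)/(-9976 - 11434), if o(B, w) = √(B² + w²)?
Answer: 2538335131607/137901810 + 1367*√458/5883468 ≈ 18407.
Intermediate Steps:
(15422 + 2985) + ((5264/(-6441) - 6835/o(-51, 39)) + 3647)/(-9976 - 11434) = (15422 + 2985) + ((5264/(-6441) - 6835/√((-51)² + 39²)) + 3647)/(-9976 - 11434) = 18407 + ((5264*(-1/6441) - 6835/√(2601 + 1521)) + 3647)/(-21410) = 18407 + ((-5264/6441 - 6835*√458/1374) + 3647)*(-1/21410) = 18407 + (23485063/6441 - 6835*√458/1374)*(-1/21410) = 18407 + (-23485063/137901810 + 1367*√458/5883468) = 2538335131607/137901810 + 1367*√458/5883468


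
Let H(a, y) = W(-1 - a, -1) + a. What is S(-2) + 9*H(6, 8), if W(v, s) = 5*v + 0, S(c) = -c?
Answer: -259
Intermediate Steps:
W(v, s) = 5*v
H(a, y) = -5 - 4*a (H(a, y) = 5*(-1 - a) + a = (-5 - 5*a) + a = -5 - 4*a)
S(-2) + 9*H(6, 8) = -1*(-2) + 9*(-5 - 4*6) = 2 + 9*(-5 - 24) = 2 + 9*(-29) = 2 - 261 = -259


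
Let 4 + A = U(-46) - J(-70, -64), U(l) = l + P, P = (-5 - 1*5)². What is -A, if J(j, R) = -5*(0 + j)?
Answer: 300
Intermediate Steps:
P = 100 (P = (-5 - 5)² = (-10)² = 100)
J(j, R) = -5*j
U(l) = 100 + l (U(l) = l + 100 = 100 + l)
A = -300 (A = -4 + ((100 - 46) - (-5)*(-70)) = -4 + (54 - 1*350) = -4 + (54 - 350) = -4 - 296 = -300)
-A = -1*(-300) = 300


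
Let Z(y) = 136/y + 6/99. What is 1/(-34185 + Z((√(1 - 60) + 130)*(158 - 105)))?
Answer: 1749*(-√59 + 130*I)/(17*(-457213246*I + 3517027*√59)) ≈ -2.9253e-5 + 9.9476e-13*I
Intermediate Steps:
Z(y) = 2/33 + 136/y (Z(y) = 136/y + 6*(1/99) = 136/y + 2/33 = 2/33 + 136/y)
1/(-34185 + Z((√(1 - 60) + 130)*(158 - 105))) = 1/(-34185 + (2/33 + 136/(((√(1 - 60) + 130)*(158 - 105))))) = 1/(-34185 + (2/33 + 136/(((√(-59) + 130)*53)))) = 1/(-34185 + (2/33 + 136/(((I*√59 + 130)*53)))) = 1/(-34185 + (2/33 + 136/(((130 + I*√59)*53)))) = 1/(-34185 + (2/33 + 136/(6890 + 53*I*√59))) = 1/(-1128103/33 + 136/(6890 + 53*I*√59))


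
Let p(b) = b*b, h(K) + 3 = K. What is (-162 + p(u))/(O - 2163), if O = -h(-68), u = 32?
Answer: -431/1046 ≈ -0.41205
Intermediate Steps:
h(K) = -3 + K
p(b) = b²
O = 71 (O = -(-3 - 68) = -1*(-71) = 71)
(-162 + p(u))/(O - 2163) = (-162 + 32²)/(71 - 2163) = (-162 + 1024)/(-2092) = 862*(-1/2092) = -431/1046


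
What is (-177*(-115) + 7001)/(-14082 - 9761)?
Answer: -27356/23843 ≈ -1.1473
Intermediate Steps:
(-177*(-115) + 7001)/(-14082 - 9761) = (20355 + 7001)/(-23843) = 27356*(-1/23843) = -27356/23843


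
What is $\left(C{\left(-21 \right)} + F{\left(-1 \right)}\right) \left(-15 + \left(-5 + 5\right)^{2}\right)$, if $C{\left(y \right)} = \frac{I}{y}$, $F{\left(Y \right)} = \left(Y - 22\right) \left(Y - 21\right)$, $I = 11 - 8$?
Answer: $- \frac{53115}{7} \approx -7587.9$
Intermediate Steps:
$I = 3$ ($I = 11 - 8 = 3$)
$F{\left(Y \right)} = \left(-22 + Y\right) \left(-21 + Y\right)$
$C{\left(y \right)} = \frac{3}{y}$
$\left(C{\left(-21 \right)} + F{\left(-1 \right)}\right) \left(-15 + \left(-5 + 5\right)^{2}\right) = \left(\frac{3}{-21} + \left(462 + \left(-1\right)^{2} - -43\right)\right) \left(-15 + \left(-5 + 5\right)^{2}\right) = \left(3 \left(- \frac{1}{21}\right) + \left(462 + 1 + 43\right)\right) \left(-15 + 0^{2}\right) = \left(- \frac{1}{7} + 506\right) \left(-15 + 0\right) = \frac{3541}{7} \left(-15\right) = - \frac{53115}{7}$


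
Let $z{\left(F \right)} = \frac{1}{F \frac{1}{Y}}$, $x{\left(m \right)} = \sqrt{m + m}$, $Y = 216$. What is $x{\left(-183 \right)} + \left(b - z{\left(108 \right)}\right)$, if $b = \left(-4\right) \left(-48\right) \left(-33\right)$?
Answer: $-6338 + i \sqrt{366} \approx -6338.0 + 19.131 i$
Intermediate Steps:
$b = -6336$ ($b = 192 \left(-33\right) = -6336$)
$x{\left(m \right)} = \sqrt{2} \sqrt{m}$ ($x{\left(m \right)} = \sqrt{2 m} = \sqrt{2} \sqrt{m}$)
$z{\left(F \right)} = \frac{216}{F}$ ($z{\left(F \right)} = \frac{1}{F \frac{1}{216}} = \frac{1}{\frac{1}{216} F} = \frac{216}{F}$)
$x{\left(-183 \right)} + \left(b - z{\left(108 \right)}\right) = \sqrt{2} \sqrt{-183} - \left(6336 + \frac{216}{108}\right) = \sqrt{2} i \sqrt{183} - \left(6336 + 216 \cdot \frac{1}{108}\right) = i \sqrt{366} - 6338 = -6338 + i \sqrt{366}$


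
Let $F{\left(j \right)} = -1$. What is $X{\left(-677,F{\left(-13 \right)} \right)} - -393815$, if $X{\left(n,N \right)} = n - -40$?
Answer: $393178$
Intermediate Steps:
$X{\left(n,N \right)} = 40 + n$ ($X{\left(n,N \right)} = n + \left(-206 + 246\right) = n + 40 = 40 + n$)
$X{\left(-677,F{\left(-13 \right)} \right)} - -393815 = \left(40 - 677\right) - -393815 = -637 + 393815 = 393178$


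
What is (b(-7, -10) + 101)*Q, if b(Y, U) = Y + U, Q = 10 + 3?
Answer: 1092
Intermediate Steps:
Q = 13
b(Y, U) = U + Y
(b(-7, -10) + 101)*Q = ((-10 - 7) + 101)*13 = (-17 + 101)*13 = 84*13 = 1092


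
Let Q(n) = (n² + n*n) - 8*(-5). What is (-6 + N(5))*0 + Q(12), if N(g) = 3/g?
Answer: 328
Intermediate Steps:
Q(n) = 40 + 2*n² (Q(n) = (n² + n²) + 40 = 2*n² + 40 = 40 + 2*n²)
(-6 + N(5))*0 + Q(12) = (-6 + 3/5)*0 + (40 + 2*12²) = (-6 + 3*(⅕))*0 + (40 + 2*144) = (-6 + ⅗)*0 + (40 + 288) = -27/5*0 + 328 = 0 + 328 = 328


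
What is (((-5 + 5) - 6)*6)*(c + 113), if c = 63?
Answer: -6336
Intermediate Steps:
(((-5 + 5) - 6)*6)*(c + 113) = (((-5 + 5) - 6)*6)*(63 + 113) = ((0 - 6)*6)*176 = -6*6*176 = -36*176 = -6336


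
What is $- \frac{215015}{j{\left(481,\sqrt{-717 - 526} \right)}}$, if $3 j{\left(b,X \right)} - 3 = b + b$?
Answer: $- \frac{129009}{193} \approx -668.44$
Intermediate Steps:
$j{\left(b,X \right)} = 1 + \frac{2 b}{3}$ ($j{\left(b,X \right)} = 1 + \frac{b + b}{3} = 1 + \frac{2 b}{3}$)
$- \frac{215015}{j{\left(481,\sqrt{-717 - 526} \right)}} = - \frac{215015}{1 + \frac{2}{3} \cdot 481} = - \frac{215015}{1 + \frac{962}{3}} = - \frac{215015}{\frac{965}{3}} = \left(-215015\right) \frac{3}{965} = - \frac{129009}{193}$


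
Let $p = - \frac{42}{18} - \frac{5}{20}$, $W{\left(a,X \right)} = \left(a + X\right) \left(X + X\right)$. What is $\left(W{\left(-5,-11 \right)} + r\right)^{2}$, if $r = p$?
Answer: $\frac{17581249}{144} \approx 1.2209 \cdot 10^{5}$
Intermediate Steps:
$W{\left(a,X \right)} = 2 X \left(X + a\right)$ ($W{\left(a,X \right)} = \left(X + a\right) 2 X = 2 X \left(X + a\right)$)
$p = - \frac{31}{12}$ ($p = \left(-42\right) \frac{1}{18} - \frac{1}{4} = - \frac{7}{3} - \frac{1}{4} = - \frac{31}{12} \approx -2.5833$)
$r = - \frac{31}{12} \approx -2.5833$
$\left(W{\left(-5,-11 \right)} + r\right)^{2} = \left(2 \left(-11\right) \left(-11 - 5\right) - \frac{31}{12}\right)^{2} = \left(2 \left(-11\right) \left(-16\right) - \frac{31}{12}\right)^{2} = \left(352 - \frac{31}{12}\right)^{2} = \left(\frac{4193}{12}\right)^{2} = \frac{17581249}{144}$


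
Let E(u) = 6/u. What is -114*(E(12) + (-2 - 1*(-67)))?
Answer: -7467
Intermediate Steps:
-114*(E(12) + (-2 - 1*(-67))) = -114*(6/12 + (-2 - 1*(-67))) = -114*(6*(1/12) + (-2 + 67)) = -114*(½ + 65) = -114*131/2 = -7467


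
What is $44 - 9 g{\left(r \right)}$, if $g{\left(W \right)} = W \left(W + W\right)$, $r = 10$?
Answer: $-1756$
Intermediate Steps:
$g{\left(W \right)} = 2 W^{2}$ ($g{\left(W \right)} = W 2 W = 2 W^{2}$)
$44 - 9 g{\left(r \right)} = 44 - 9 \cdot 2 \cdot 10^{2} = 44 - 9 \cdot 2 \cdot 100 = 44 - 1800 = -1756$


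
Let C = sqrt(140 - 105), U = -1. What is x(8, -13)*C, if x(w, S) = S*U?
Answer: 13*sqrt(35) ≈ 76.909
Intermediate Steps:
C = sqrt(35) ≈ 5.9161
x(w, S) = -S (x(w, S) = S*(-1) = -S)
x(8, -13)*C = (-1*(-13))*sqrt(35) = 13*sqrt(35)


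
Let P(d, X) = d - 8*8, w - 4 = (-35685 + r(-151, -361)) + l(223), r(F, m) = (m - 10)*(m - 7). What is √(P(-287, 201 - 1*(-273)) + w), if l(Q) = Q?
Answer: 57*√31 ≈ 317.36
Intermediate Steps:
r(F, m) = (-10 + m)*(-7 + m)
w = 101070 (w = 4 + ((-35685 + (70 + (-361)² - 17*(-361))) + 223) = 4 + ((-35685 + (70 + 130321 + 6137)) + 223) = 4 + ((-35685 + 136528) + 223) = 4 + (100843 + 223) = 4 + 101066 = 101070)
P(d, X) = -64 + d (P(d, X) = d - 64 = -64 + d)
√(P(-287, 201 - 1*(-273)) + w) = √((-64 - 287) + 101070) = √(-351 + 101070) = √100719 = 57*√31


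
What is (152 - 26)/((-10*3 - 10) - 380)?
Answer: -3/10 ≈ -0.30000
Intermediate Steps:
(152 - 26)/((-10*3 - 10) - 380) = 126/((-30 - 10) - 380) = 126/(-40 - 380) = 126/(-420) = 126*(-1/420) = -3/10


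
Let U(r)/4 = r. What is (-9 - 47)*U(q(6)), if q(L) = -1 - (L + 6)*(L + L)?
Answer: 32480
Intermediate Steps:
q(L) = -1 - 2*L*(6 + L) (q(L) = -1 - (6 + L)*2*L = -1 - 2*L*(6 + L))
U(r) = 4*r
(-9 - 47)*U(q(6)) = (-9 - 47)*(4*(-1 - 12*6 - 2*6²)) = -224*(-1 - 72 - 2*36) = -224*(-1 - 72 - 72) = -224*(-145) = -56*(-580) = 32480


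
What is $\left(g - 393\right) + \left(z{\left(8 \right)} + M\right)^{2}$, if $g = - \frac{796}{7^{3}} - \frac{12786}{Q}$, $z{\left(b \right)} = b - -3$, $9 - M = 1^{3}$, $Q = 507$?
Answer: $- \frac{3451334}{57967} \approx -59.54$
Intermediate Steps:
$M = 8$ ($M = 9 - 1^{3} = 9 - 1 = 8$)
$z{\left(b \right)} = 3 + b$ ($z{\left(b \right)} = b + 3 = 3 + b$)
$g = - \frac{1596390}{57967}$ ($g = - \frac{796}{7^{3}} - \frac{12786}{507} = - \frac{796}{343} - \frac{4262}{169} = - \frac{1596390}{57967} \approx -27.54$)
$\left(g - 393\right) + \left(z{\left(8 \right)} + M\right)^{2} = \left(- \frac{1596390}{57967} - 393\right) + \left(\left(3 + 8\right) + 8\right)^{2} = - \frac{24377421}{57967} + \left(11 + 8\right)^{2} = - \frac{24377421}{57967} + 19^{2} = - \frac{24377421}{57967} + 361 = - \frac{3451334}{57967}$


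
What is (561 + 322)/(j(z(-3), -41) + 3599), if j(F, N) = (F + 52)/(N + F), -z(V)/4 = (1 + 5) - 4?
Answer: 43267/176307 ≈ 0.24541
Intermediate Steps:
z(V) = -8 (z(V) = -4*((1 + 5) - 4) = -4*(6 - 4) = -4*2 = -8)
j(F, N) = (52 + F)/(F + N)
(561 + 322)/(j(z(-3), -41) + 3599) = (561 + 322)/((52 - 8)/(-8 - 41) + 3599) = 883/(44/(-49) + 3599) = 883/(-1/49*44 + 3599) = 883/(-44/49 + 3599) = 883/(176307/49) = 883*(49/176307) = 43267/176307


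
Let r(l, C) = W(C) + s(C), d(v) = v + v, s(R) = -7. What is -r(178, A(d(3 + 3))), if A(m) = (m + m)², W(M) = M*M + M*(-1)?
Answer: -331193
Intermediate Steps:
W(M) = M² - M
d(v) = 2*v
A(m) = 4*m² (A(m) = (2*m)² = 4*m²)
r(l, C) = -7 + C*(-1 + C) (r(l, C) = C*(-1 + C) - 7 = -7 + C*(-1 + C))
-r(178, A(d(3 + 3))) = -(-7 + (4*(2*(3 + 3))²)*(-1 + 4*(2*(3 + 3))²)) = -(-7 + (4*(2*6)²)*(-1 + 4*(2*6)²)) = -(-7 + (4*12²)*(-1 + 4*12²)) = -(-7 + (4*144)*(-1 + 4*144)) = -(-7 + 576*(-1 + 576)) = -(-7 + 576*575) = -(-7 + 331200) = -1*331193 = -331193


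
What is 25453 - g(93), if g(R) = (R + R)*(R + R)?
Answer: -9143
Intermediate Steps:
g(R) = 4*R² (g(R) = (2*R)*(2*R) = 4*R²)
25453 - g(93) = 25453 - 4*93² = 25453 - 4*8649 = 25453 - 1*34596 = 25453 - 34596 = -9143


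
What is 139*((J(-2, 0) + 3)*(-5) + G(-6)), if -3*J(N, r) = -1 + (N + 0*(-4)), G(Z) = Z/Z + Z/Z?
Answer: -2502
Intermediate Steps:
G(Z) = 2 (G(Z) = 1 + 1 = 2)
J(N, r) = ⅓ - N/3 (J(N, r) = -(-1 + (N + 0*(-4)))/3 = -(-1 + (N + 0))/3 = -(-1 + N)/3 = ⅓ - N/3)
139*((J(-2, 0) + 3)*(-5) + G(-6)) = 139*(((⅓ - ⅓*(-2)) + 3)*(-5) + 2) = 139*(((⅓ + ⅔) + 3)*(-5) + 2) = 139*((1 + 3)*(-5) + 2) = 139*(4*(-5) + 2) = 139*(-20 + 2) = 139*(-18) = -2502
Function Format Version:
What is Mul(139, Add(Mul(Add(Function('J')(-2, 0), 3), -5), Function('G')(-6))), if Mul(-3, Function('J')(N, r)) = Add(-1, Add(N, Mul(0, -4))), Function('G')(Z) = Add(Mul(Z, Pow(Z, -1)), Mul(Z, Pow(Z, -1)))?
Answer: -2502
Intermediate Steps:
Function('G')(Z) = 2 (Function('G')(Z) = Add(1, 1) = 2)
Function('J')(N, r) = Add(Rational(1, 3), Mul(Rational(-1, 3), N)) (Function('J')(N, r) = Mul(Rational(-1, 3), Add(-1, Add(N, Mul(0, -4)))) = Mul(Rational(-1, 3), Add(-1, Add(N, 0))) = Mul(Rational(-1, 3), Add(-1, N)) = Add(Rational(1, 3), Mul(Rational(-1, 3), N)))
Mul(139, Add(Mul(Add(Function('J')(-2, 0), 3), -5), Function('G')(-6))) = Mul(139, Add(Mul(Add(Add(Rational(1, 3), Mul(Rational(-1, 3), -2)), 3), -5), 2)) = Mul(139, Add(Mul(Add(Add(Rational(1, 3), Rational(2, 3)), 3), -5), 2)) = Mul(139, Add(Mul(Add(1, 3), -5), 2)) = Mul(139, Add(Mul(4, -5), 2)) = Mul(139, Add(-20, 2)) = Mul(139, -18) = -2502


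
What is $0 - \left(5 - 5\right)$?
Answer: $0$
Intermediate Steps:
$0 - \left(5 - 5\right) = 0 - 0 = 0 + 0 = 0$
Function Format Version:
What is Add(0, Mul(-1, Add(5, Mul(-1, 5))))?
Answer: 0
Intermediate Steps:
Add(0, Mul(-1, Add(5, Mul(-1, 5)))) = Add(0, Mul(-1, Add(5, -5))) = Add(0, Mul(-1, 0)) = Add(0, 0) = 0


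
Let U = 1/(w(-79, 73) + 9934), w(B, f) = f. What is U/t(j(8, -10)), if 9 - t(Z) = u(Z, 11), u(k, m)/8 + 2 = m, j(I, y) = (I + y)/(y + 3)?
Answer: -1/630441 ≈ -1.5862e-6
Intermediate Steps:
j(I, y) = (I + y)/(3 + y)
u(k, m) = -16 + 8*m
U = 1/10007 (U = 1/(73 + 9934) = 1/10007 ≈ 9.9930e-5)
t(Z) = -63 (t(Z) = 9 - (-16 + 8*11) = 9 - (-16 + 88) = 9 - 1*72 = 9 - 72 = -63)
U/t(j(8, -10)) = (1/10007)/(-63) = (1/10007)*(-1/63) = -1/630441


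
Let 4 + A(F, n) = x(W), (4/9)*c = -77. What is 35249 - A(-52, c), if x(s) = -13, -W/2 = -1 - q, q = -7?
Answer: 35266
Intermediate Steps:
c = -693/4 (c = (9/4)*(-77) = -693/4 ≈ -173.25)
W = -12 (W = -2*(-1 - 1*(-7)) = -2*(-1 + 7) = -2*6 = -12)
A(F, n) = -17 (A(F, n) = -4 - 13 = -17)
35249 - A(-52, c) = 35249 - 1*(-17) = 35249 + 17 = 35266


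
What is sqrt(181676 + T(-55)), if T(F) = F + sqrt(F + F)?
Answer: sqrt(181621 + I*sqrt(110)) ≈ 426.17 + 0.012*I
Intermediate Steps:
T(F) = F + sqrt(2)*sqrt(F) (T(F) = F + sqrt(2*F) = F + sqrt(2)*sqrt(F))
sqrt(181676 + T(-55)) = sqrt(181676 + (-55 + sqrt(2)*sqrt(-55))) = sqrt(181676 + (-55 + sqrt(2)*(I*sqrt(55)))) = sqrt(181676 + (-55 + I*sqrt(110))) = sqrt(181621 + I*sqrt(110))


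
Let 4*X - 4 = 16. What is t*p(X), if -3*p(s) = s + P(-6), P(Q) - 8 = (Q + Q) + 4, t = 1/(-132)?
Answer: 5/396 ≈ 0.012626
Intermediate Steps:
t = -1/132 ≈ -0.0075758
X = 5 (X = 1 + (¼)*16 = 1 + 4 = 5)
P(Q) = 12 + 2*Q (P(Q) = 8 + ((Q + Q) + 4) = 8 + (2*Q + 4) = 8 + (4 + 2*Q) = 12 + 2*Q)
p(s) = -s/3 (p(s) = -(s + (12 + 2*(-6)))/3 = -(s + (12 - 12))/3 = -(s + 0)/3 = -s/3)
t*p(X) = -(-1)*5/396 = -1/132*(-5/3) = 5/396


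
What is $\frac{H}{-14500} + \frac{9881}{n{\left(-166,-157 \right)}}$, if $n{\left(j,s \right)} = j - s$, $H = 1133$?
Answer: $- \frac{143284697}{130500} \approx -1098.0$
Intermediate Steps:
$\frac{H}{-14500} + \frac{9881}{n{\left(-166,-157 \right)}} = \frac{1133}{-14500} + \frac{9881}{-166 - -157} = 1133 \left(- \frac{1}{14500}\right) + \frac{9881}{-166 + 157} = - \frac{1133}{14500} + \frac{9881}{-9} = - \frac{1133}{14500} + 9881 \left(- \frac{1}{9}\right) = - \frac{1133}{14500} - \frac{9881}{9} = - \frac{143284697}{130500}$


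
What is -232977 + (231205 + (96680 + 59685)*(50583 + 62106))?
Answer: 17620613713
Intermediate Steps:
-232977 + (231205 + (96680 + 59685)*(50583 + 62106)) = -232977 + (231205 + 156365*112689) = -232977 + (231205 + 17620615485) = -232977 + 17620846690 = 17620613713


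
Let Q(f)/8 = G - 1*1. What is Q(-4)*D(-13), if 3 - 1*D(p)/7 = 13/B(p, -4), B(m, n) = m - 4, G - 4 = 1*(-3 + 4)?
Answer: 14336/17 ≈ 843.29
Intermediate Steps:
G = 5 (G = 4 + 1*(-3 + 4) = 4 + 1*1 = 4 + 1 = 5)
B(m, n) = -4 + m
Q(f) = 32 (Q(f) = 8*(5 - 1*1) = 8*(5 - 1) = 8*4 = 32)
D(p) = 21 - 91/(-4 + p)
Q(-4)*D(-13) = 32*(7*(-25 + 3*(-13))/(-4 - 13)) = 32*(7*(-25 - 39)/(-17)) = 32*(7*(-1/17)*(-64)) = 32*(448/17) = 14336/17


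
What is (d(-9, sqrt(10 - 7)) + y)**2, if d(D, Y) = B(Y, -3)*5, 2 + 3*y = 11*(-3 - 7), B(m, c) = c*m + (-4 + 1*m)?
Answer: 32284/9 + 3440*sqrt(3)/3 ≈ 5573.2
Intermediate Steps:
B(m, c) = -4 + m + c*m (B(m, c) = c*m + (-4 + m) = -4 + m + c*m)
y = -112/3 (y = -2/3 + (11*(-3 - 7))/3 = -2/3 + (11*(-10))/3 = -2/3 + (1/3)*(-110) = -2/3 - 110/3 = -112/3 ≈ -37.333)
d(D, Y) = -20 - 10*Y (d(D, Y) = (-4 + Y - 3*Y)*5 = (-4 - 2*Y)*5 = -20 - 10*Y)
(d(-9, sqrt(10 - 7)) + y)**2 = ((-20 - 10*sqrt(10 - 7)) - 112/3)**2 = ((-20 - 10*sqrt(3)) - 112/3)**2 = (-172/3 - 10*sqrt(3))**2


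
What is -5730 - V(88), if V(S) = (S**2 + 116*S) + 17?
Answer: -23699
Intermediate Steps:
V(S) = 17 + S**2 + 116*S
-5730 - V(88) = -5730 - (17 + 88**2 + 116*88) = -5730 - (17 + 7744 + 10208) = -5730 - 1*17969 = -5730 - 17969 = -23699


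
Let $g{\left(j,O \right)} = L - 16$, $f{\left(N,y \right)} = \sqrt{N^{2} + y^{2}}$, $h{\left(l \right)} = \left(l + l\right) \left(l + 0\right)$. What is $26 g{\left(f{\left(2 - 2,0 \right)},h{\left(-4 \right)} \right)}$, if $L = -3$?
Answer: $-494$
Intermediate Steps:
$h{\left(l \right)} = 2 l^{2}$ ($h{\left(l \right)} = 2 l l = 2 l^{2}$)
$g{\left(j,O \right)} = -19$ ($g{\left(j,O \right)} = -3 - 16 = -19$)
$26 g{\left(f{\left(2 - 2,0 \right)},h{\left(-4 \right)} \right)} = 26 \left(-19\right) = -494$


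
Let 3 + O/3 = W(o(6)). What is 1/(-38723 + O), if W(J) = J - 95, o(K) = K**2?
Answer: -1/38909 ≈ -2.5701e-5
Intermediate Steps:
W(J) = -95 + J
O = -186 (O = -9 + 3*(-95 + 6**2) = -9 + 3*(-95 + 36) = -9 + 3*(-59) = -9 - 177 = -186)
1/(-38723 + O) = 1/(-38723 - 186) = 1/(-38909) = -1/38909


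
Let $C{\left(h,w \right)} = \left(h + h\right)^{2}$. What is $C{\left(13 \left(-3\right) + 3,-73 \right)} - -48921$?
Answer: $54105$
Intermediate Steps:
$C{\left(h,w \right)} = 4 h^{2}$ ($C{\left(h,w \right)} = \left(2 h\right)^{2} = 4 h^{2}$)
$C{\left(13 \left(-3\right) + 3,-73 \right)} - -48921 = 4 \left(13 \left(-3\right) + 3\right)^{2} - -48921 = 4 \left(-39 + 3\right)^{2} + 48921 = 4 \left(-36\right)^{2} + 48921 = 4 \cdot 1296 + 48921 = 5184 + 48921 = 54105$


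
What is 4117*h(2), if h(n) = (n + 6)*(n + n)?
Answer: 131744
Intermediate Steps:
h(n) = 2*n*(6 + n) (h(n) = (6 + n)*(2*n) = 2*n*(6 + n))
4117*h(2) = 4117*(2*2*(6 + 2)) = 4117*(2*2*8) = 4117*32 = 131744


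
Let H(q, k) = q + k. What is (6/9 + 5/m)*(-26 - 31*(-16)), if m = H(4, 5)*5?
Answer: 3290/9 ≈ 365.56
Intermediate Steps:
H(q, k) = k + q
m = 45 (m = (5 + 4)*5 = 9*5 = 45)
(6/9 + 5/m)*(-26 - 31*(-16)) = (6/9 + 5/45)*(-26 - 31*(-16)) = (6*(⅑) + 5*(1/45))*(-26 + 496) = (⅔ + ⅑)*470 = (7/9)*470 = 3290/9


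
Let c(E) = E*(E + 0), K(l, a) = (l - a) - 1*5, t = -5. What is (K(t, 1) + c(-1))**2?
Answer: 100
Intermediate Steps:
K(l, a) = -5 + l - a (K(l, a) = (l - a) - 5 = -5 + l - a)
c(E) = E**2 (c(E) = E*E = E**2)
(K(t, 1) + c(-1))**2 = ((-5 - 5 - 1*1) + (-1)**2)**2 = ((-5 - 5 - 1) + 1)**2 = (-11 + 1)**2 = (-10)**2 = 100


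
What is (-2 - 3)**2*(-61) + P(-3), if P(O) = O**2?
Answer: -1516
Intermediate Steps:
(-2 - 3)**2*(-61) + P(-3) = (-2 - 3)**2*(-61) + (-3)**2 = (-5)**2*(-61) + 9 = 25*(-61) + 9 = -1525 + 9 = -1516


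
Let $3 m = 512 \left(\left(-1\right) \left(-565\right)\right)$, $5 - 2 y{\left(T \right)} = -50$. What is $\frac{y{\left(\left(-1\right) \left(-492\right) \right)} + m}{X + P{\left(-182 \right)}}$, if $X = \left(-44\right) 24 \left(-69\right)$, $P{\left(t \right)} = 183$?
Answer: $\frac{578725}{438282} \approx 1.3204$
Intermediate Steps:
$y{\left(T \right)} = \frac{55}{2}$ ($y{\left(T \right)} = \frac{5}{2} - -25 = \frac{5}{2} + 25 = \frac{55}{2}$)
$m = \frac{289280}{3}$ ($m = \frac{512 \left(\left(-1\right) \left(-565\right)\right)}{3} = \frac{512 \cdot 565}{3} = \frac{1}{3} \cdot 289280 = \frac{289280}{3} \approx 96427.0$)
$X = 72864$ ($X = \left(-1056\right) \left(-69\right) = 72864$)
$\frac{y{\left(\left(-1\right) \left(-492\right) \right)} + m}{X + P{\left(-182 \right)}} = \frac{\frac{55}{2} + \frac{289280}{3}}{72864 + 183} = \frac{578725}{6 \cdot 73047} = \frac{578725}{6} \cdot \frac{1}{73047} = \frac{578725}{438282}$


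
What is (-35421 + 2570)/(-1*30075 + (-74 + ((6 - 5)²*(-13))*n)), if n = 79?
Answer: 32851/31176 ≈ 1.0537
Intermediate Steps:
(-35421 + 2570)/(-1*30075 + (-74 + ((6 - 5)²*(-13))*n)) = (-35421 + 2570)/(-1*30075 + (-74 + ((6 - 5)²*(-13))*79)) = -32851/(-30075 + (-74 + (1²*(-13))*79)) = -32851/(-30075 + (-74 + (1*(-13))*79)) = -32851/(-30075 + (-74 - 13*79)) = -32851/(-30075 + (-74 - 1027)) = -32851/(-30075 - 1101) = -32851/(-31176) = -32851*(-1/31176) = 32851/31176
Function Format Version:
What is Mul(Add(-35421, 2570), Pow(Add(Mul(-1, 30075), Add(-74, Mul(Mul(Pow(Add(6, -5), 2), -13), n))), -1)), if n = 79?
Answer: Rational(32851, 31176) ≈ 1.0537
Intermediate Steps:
Mul(Add(-35421, 2570), Pow(Add(Mul(-1, 30075), Add(-74, Mul(Mul(Pow(Add(6, -5), 2), -13), n))), -1)) = Mul(Add(-35421, 2570), Pow(Add(Mul(-1, 30075), Add(-74, Mul(Mul(Pow(Add(6, -5), 2), -13), 79))), -1)) = Mul(-32851, Pow(Add(-30075, Add(-74, Mul(Mul(Pow(1, 2), -13), 79))), -1)) = Mul(-32851, Pow(Add(-30075, Add(-74, Mul(Mul(1, -13), 79))), -1)) = Mul(-32851, Pow(Add(-30075, Add(-74, Mul(-13, 79))), -1)) = Mul(-32851, Pow(Add(-30075, Add(-74, -1027)), -1)) = Mul(-32851, Pow(Add(-30075, -1101), -1)) = Mul(-32851, Pow(-31176, -1)) = Mul(-32851, Rational(-1, 31176)) = Rational(32851, 31176)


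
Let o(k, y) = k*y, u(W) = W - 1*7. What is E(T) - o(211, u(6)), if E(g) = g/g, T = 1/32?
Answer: 212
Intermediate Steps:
u(W) = -7 + W (u(W) = W - 7 = -7 + W)
T = 1/32 ≈ 0.031250
E(g) = 1
E(T) - o(211, u(6)) = 1 - 211*(-7 + 6) = 1 - 211*(-1) = 1 - 1*(-211) = 1 + 211 = 212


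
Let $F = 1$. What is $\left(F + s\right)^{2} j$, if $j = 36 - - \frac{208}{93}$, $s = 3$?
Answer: $\frac{56896}{93} \approx 611.79$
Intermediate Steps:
$j = \frac{3556}{93}$ ($j = 36 - \left(-208\right) \frac{1}{93} = 36 - - \frac{208}{93} = 36 + \frac{208}{93} = \frac{3556}{93} \approx 38.237$)
$\left(F + s\right)^{2} j = \left(1 + 3\right)^{2} \cdot \frac{3556}{93} = 4^{2} \cdot \frac{3556}{93} = 16 \cdot \frac{3556}{93} = \frac{56896}{93}$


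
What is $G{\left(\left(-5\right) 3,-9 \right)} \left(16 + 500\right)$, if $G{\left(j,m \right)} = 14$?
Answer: $7224$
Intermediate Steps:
$G{\left(\left(-5\right) 3,-9 \right)} \left(16 + 500\right) = 14 \left(16 + 500\right) = 14 \cdot 516 = 7224$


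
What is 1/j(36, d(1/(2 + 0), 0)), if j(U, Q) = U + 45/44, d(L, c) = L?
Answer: 44/1629 ≈ 0.027010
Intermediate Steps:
j(U, Q) = 45/44 + U (j(U, Q) = U + 45*(1/44) = U + 45/44 = 45/44 + U)
1/j(36, d(1/(2 + 0), 0)) = 1/(45/44 + 36) = 1/(1629/44) = 44/1629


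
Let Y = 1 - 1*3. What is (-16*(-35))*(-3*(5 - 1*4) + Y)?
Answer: -2800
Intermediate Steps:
Y = -2 (Y = 1 - 3 = -2)
(-16*(-35))*(-3*(5 - 1*4) + Y) = (-16*(-35))*(-3*(5 - 1*4) - 2) = 560*(-3*(5 - 4) - 2) = 560*(-3*1 - 2) = 560*(-3 - 2) = 560*(-5) = -2800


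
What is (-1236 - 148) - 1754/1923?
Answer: -2663186/1923 ≈ -1384.9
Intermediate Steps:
(-1236 - 148) - 1754/1923 = -1384 - 1754*1/1923 = -1384 - 1754/1923 = -2663186/1923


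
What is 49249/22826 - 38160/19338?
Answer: 13556167/73568198 ≈ 0.18427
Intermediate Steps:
49249/22826 - 38160/19338 = 49249*(1/22826) - 38160*1/19338 = 49249/22826 - 6360/3223 = 13556167/73568198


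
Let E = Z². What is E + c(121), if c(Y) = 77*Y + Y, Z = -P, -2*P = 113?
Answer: 50521/4 ≈ 12630.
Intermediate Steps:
P = -113/2 (P = -½*113 = -113/2 ≈ -56.500)
Z = 113/2 (Z = -1*(-113/2) = 113/2 ≈ 56.500)
c(Y) = 78*Y
E = 12769/4 (E = (113/2)² = 12769/4 ≈ 3192.3)
E + c(121) = 12769/4 + 78*121 = 12769/4 + 9438 = 50521/4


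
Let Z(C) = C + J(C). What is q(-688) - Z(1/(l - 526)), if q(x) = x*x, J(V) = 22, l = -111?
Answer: 301506115/637 ≈ 4.7332e+5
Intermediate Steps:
q(x) = x**2
Z(C) = 22 + C (Z(C) = C + 22 = 22 + C)
q(-688) - Z(1/(l - 526)) = (-688)**2 - (22 + 1/(-111 - 526)) = 473344 - (22 + 1/(-637)) = 473344 - (22 - 1/637) = 473344 - 1*14013/637 = 473344 - 14013/637 = 301506115/637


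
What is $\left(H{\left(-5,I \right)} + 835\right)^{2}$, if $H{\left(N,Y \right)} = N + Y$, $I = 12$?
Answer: $708964$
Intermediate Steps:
$\left(H{\left(-5,I \right)} + 835\right)^{2} = \left(\left(-5 + 12\right) + 835\right)^{2} = \left(7 + 835\right)^{2} = 842^{2} = 708964$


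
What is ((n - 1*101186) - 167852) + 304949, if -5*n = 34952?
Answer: 144603/5 ≈ 28921.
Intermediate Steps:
n = -34952/5 (n = -⅕*34952 = -34952/5 ≈ -6990.4)
((n - 1*101186) - 167852) + 304949 = ((-34952/5 - 1*101186) - 167852) + 304949 = ((-34952/5 - 101186) - 167852) + 304949 = (-540882/5 - 167852) + 304949 = -1380142/5 + 304949 = 144603/5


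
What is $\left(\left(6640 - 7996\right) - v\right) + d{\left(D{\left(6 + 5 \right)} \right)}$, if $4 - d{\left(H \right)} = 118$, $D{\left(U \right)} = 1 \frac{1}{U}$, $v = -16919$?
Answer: $15449$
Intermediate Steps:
$D{\left(U \right)} = \frac{1}{U}$
$d{\left(H \right)} = -114$ ($d{\left(H \right)} = 4 - 118 = -114$)
$\left(\left(6640 - 7996\right) - v\right) + d{\left(D{\left(6 + 5 \right)} \right)} = \left(\left(6640 - 7996\right) - -16919\right) - 114 = \left(\left(6640 - 7996\right) + 16919\right) - 114 = \left(-1356 + 16919\right) - 114 = 15563 - 114 = 15449$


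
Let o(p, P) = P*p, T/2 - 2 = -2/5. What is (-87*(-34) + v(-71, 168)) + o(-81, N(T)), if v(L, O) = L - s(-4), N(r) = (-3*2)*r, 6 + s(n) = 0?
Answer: 22241/5 ≈ 4448.2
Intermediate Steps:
s(n) = -6 (s(n) = -6 + 0 = -6)
T = 16/5 (T = 4 + 2*(-2/5) = 4 - 4/5 = 16/5 ≈ 3.2000)
N(r) = -6*r
v(L, O) = 6 + L (v(L, O) = L - 1*(-6) = L + 6 = 6 + L)
(-87*(-34) + v(-71, 168)) + o(-81, N(T)) = (-87*(-34) + (6 - 71)) - 6*16/5*(-81) = (2958 - 65) - 96/5*(-81) = 2893 + 7776/5 = 22241/5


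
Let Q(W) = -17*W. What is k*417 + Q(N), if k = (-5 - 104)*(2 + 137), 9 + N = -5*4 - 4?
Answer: -6317406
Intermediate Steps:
N = -33 (N = -9 + (-5*4 - 4) = -9 + (-20 - 4) = -9 - 24 = -33)
k = -15151 (k = -109*139 = -15151)
k*417 + Q(N) = -15151*417 - 17*(-33) = -6317967 + 561 = -6317406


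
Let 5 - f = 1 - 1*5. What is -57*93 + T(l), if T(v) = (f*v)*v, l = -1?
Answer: -5292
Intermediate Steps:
f = 9 (f = 5 - (1 - 1*5) = 5 - (1 - 5) = 5 - 1*(-4) = 5 + 4 = 9)
T(v) = 9*v² (T(v) = (9*v)*v = 9*v²)
-57*93 + T(l) = -57*93 + 9*(-1)² = -5301 + 9*1 = -5301 + 9 = -5292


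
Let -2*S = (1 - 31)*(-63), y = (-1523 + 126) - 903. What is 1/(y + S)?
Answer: -1/3245 ≈ -0.00030817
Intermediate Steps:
y = -2300 (y = -1397 - 903 = -2300)
S = -945 (S = -(1 - 31)*(-63)/2 = -(-15)*(-63) = -1/2*1890 = -945)
1/(y + S) = 1/(-2300 - 945) = 1/(-3245) = -1/3245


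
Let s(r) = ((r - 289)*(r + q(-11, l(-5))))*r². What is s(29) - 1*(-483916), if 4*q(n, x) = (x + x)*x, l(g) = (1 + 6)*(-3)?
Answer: -54071754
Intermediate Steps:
l(g) = -21 (l(g) = 7*(-3) = -21)
q(n, x) = x²/2 (q(n, x) = ((x + x)*x)/4 = ((2*x)*x)/4 = (2*x²)/4 = x²/2)
s(r) = r²*(-289 + r)*(441/2 + r) (s(r) = ((r - 289)*(r + (½)*(-21)²))*r² = ((-289 + r)*(r + (½)*441))*r² = ((-289 + r)*(r + 441/2))*r² = ((-289 + r)*(441/2 + r))*r² = r²*(-289 + r)*(441/2 + r))
s(29) - 1*(-483916) = (½)*29²*(-127449 - 137*29 + 2*29²) - 1*(-483916) = (½)*841*(-127449 - 3973 + 2*841) + 483916 = (½)*841*(-127449 - 3973 + 1682) + 483916 = (½)*841*(-129740) + 483916 = -54555670 + 483916 = -54071754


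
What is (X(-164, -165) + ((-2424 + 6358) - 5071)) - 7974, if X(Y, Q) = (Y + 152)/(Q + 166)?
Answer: -9123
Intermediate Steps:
X(Y, Q) = (152 + Y)/(166 + Q)
(X(-164, -165) + ((-2424 + 6358) - 5071)) - 7974 = ((152 - 164)/(166 - 165) + ((-2424 + 6358) - 5071)) - 7974 = (-12/1 + (3934 - 5071)) - 7974 = (1*(-12) - 1137) - 7974 = (-12 - 1137) - 7974 = -1149 - 7974 = -9123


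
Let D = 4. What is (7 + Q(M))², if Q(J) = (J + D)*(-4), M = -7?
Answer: 361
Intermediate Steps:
Q(J) = -16 - 4*J (Q(J) = (J + 4)*(-4) = (4 + J)*(-4) = -16 - 4*J)
(7 + Q(M))² = (7 + (-16 - 4*(-7)))² = (7 + (-16 + 28))² = (7 + 12)² = 19² = 361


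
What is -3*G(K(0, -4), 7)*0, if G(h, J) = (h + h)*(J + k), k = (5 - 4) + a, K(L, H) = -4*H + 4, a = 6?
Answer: 0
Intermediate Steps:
K(L, H) = 4 - 4*H
k = 7 (k = (5 - 4) + 6 = 1 + 6 = 7)
G(h, J) = 2*h*(7 + J) (G(h, J) = (h + h)*(J + 7) = (2*h)*(7 + J) = 2*h*(7 + J))
-3*G(K(0, -4), 7)*0 = -6*(4 - 4*(-4))*(7 + 7)*0 = -6*(4 + 16)*14*0 = -6*20*14*0 = -3*560*0 = -1680*0 = 0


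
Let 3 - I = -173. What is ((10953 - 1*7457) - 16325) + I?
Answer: -12653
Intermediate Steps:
I = 176 (I = 3 - 1*(-173) = 3 + 173 = 176)
((10953 - 1*7457) - 16325) + I = ((10953 - 1*7457) - 16325) + 176 = ((10953 - 7457) - 16325) + 176 = (3496 - 16325) + 176 = -12829 + 176 = -12653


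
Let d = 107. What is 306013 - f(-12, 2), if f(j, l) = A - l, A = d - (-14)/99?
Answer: 30284878/99 ≈ 3.0591e+5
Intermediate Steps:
A = 10607/99 (A = 107 - (-14)/99 = 107 - 1*(-14/99) = 107 + 14/99 = 10607/99 ≈ 107.14)
f(j, l) = 10607/99 - l
306013 - f(-12, 2) = 306013 - (10607/99 - 1*2) = 306013 - (10607/99 - 2) = 306013 - 1*10409/99 = 306013 - 10409/99 = 30284878/99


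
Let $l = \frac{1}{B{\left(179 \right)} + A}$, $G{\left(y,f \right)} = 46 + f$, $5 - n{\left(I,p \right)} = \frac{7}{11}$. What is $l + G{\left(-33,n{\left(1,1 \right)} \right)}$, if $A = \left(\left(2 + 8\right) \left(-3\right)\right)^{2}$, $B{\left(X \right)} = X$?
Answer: $\frac{597777}{11869} \approx 50.365$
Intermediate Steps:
$n{\left(I,p \right)} = \frac{48}{11}$ ($n{\left(I,p \right)} = 5 - \frac{7}{11} = \frac{48}{11}$)
$A = 900$ ($A = \left(10 \left(-3\right)\right)^{2} = \left(-30\right)^{2} = 900$)
$l = \frac{1}{1079}$ ($l = \frac{1}{179 + 900} = \frac{1}{1079} \approx 0.00092678$)
$l + G{\left(-33,n{\left(1,1 \right)} \right)} = \frac{1}{1079} + \left(46 + \frac{48}{11}\right) = \frac{1}{1079} + \frac{554}{11} = \frac{597777}{11869}$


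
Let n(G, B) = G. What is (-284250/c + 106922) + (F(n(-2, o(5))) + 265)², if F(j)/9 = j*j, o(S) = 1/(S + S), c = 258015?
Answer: 3397574173/17201 ≈ 1.9752e+5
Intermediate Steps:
o(S) = 1/(2*S)
F(j) = 9*j² (F(j) = 9*(j*j) = 9*j²)
(-284250/c + 106922) + (F(n(-2, o(5))) + 265)² = (-284250/258015 + 106922) + (9*(-2)² + 265)² = (-284250*1/258015 + 106922) + (9*4 + 265)² = (-18950/17201 + 106922) + (36 + 265)² = 1839146372/17201 + 301² = 1839146372/17201 + 90601 = 3397574173/17201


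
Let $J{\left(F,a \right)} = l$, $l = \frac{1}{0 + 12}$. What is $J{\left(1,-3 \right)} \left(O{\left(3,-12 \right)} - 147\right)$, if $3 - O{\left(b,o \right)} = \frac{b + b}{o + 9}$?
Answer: $- \frac{71}{6} \approx -11.833$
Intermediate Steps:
$O{\left(b,o \right)} = 3 - \frac{2 b}{9 + o}$ ($O{\left(b,o \right)} = 3 - \frac{b + b}{o + 9} = 3 - \frac{2 b}{9 + o}$)
$l = \frac{1}{12} \approx 0.083333$
$J{\left(F,a \right)} = \frac{1}{12}$
$J{\left(1,-3 \right)} \left(O{\left(3,-12 \right)} - 147\right) = \frac{\frac{27 - 6 + 3 \left(-12\right)}{9 - 12} - 147}{12} = \frac{\frac{27 - 6 - 36}{-3} - 147}{12} = \frac{\left(- \frac{1}{3}\right) \left(-15\right) - 147}{12} = \frac{5 - 147}{12} = \frac{1}{12} \left(-142\right) = - \frac{71}{6}$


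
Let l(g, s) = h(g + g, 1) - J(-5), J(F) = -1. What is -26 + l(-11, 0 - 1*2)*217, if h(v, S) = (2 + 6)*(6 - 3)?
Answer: 5399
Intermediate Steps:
h(v, S) = 24 (h(v, S) = 8*3 = 24)
l(g, s) = 25 (l(g, s) = 24 - 1*(-1) = 24 + 1 = 25)
-26 + l(-11, 0 - 1*2)*217 = -26 + 25*217 = -26 + 5425 = 5399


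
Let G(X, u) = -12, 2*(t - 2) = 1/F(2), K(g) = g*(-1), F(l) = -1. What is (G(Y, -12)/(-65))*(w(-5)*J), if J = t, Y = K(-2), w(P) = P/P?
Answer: 18/65 ≈ 0.27692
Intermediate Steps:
w(P) = 1
K(g) = -g
t = 3/2 (t = 2 + (½)/(-1) = 2 + (½)*(-1) = 2 - ½ = 3/2 ≈ 1.5000)
Y = 2 (Y = -1*(-2) = 2)
J = 3/2 ≈ 1.5000
(G(Y, -12)/(-65))*(w(-5)*J) = (-12/(-65))*(1*(3/2)) = -12*(-1/65)*(3/2) = (12/65)*(3/2) = 18/65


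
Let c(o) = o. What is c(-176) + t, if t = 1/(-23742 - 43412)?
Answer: -11819105/67154 ≈ -176.00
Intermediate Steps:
t = -1/67154 (t = 1/(-67154) = -1/67154 ≈ -1.4891e-5)
c(-176) + t = -176 - 1/67154 = -11819105/67154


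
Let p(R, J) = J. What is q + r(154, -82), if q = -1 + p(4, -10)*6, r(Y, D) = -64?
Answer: -125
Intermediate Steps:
q = -61 (q = -1 - 10*6 = -1 - 60 = -61)
q + r(154, -82) = -61 - 64 = -125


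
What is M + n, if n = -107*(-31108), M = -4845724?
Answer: -1517168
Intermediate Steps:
n = 3328556
M + n = -4845724 + 3328556 = -1517168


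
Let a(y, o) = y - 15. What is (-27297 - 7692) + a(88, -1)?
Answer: -34916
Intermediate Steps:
a(y, o) = -15 + y
(-27297 - 7692) + a(88, -1) = (-27297 - 7692) + (-15 + 88) = -34989 + 73 = -34916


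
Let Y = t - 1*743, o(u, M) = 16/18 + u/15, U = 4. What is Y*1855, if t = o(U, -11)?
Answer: -12385093/9 ≈ -1.3761e+6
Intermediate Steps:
o(u, M) = 8/9 + u/15 (o(u, M) = 16*(1/18) + u*(1/15) = 8/9 + u/15)
t = 52/45 (t = 8/9 + (1/15)*4 = 8/9 + 4/15 = 52/45 ≈ 1.1556)
Y = -33383/45 (Y = 52/45 - 1*743 = 52/45 - 743 = -33383/45 ≈ -741.84)
Y*1855 = -33383/45*1855 = -12385093/9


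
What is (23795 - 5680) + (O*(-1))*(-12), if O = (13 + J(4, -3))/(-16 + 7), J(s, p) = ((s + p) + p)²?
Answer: 54277/3 ≈ 18092.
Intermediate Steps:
J(s, p) = (s + 2*p)² (J(s, p) = ((p + s) + p)² = (s + 2*p)²)
O = -17/9 (O = (13 + (4 + 2*(-3))²)/(-16 + 7) = (13 + (4 - 6)²)/(-9) = (13 + (-2)²)*(-⅑) = (13 + 4)*(-⅑) = 17*(-⅑) = -17/9 ≈ -1.8889)
(23795 - 5680) + (O*(-1))*(-12) = (23795 - 5680) - 17/9*(-1)*(-12) = 18115 + (17/9)*(-12) = 18115 - 68/3 = 54277/3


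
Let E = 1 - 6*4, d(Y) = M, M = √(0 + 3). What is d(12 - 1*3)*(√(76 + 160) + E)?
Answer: √3*(-23 + 2*√59) ≈ -13.229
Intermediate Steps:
M = √3 ≈ 1.7320
d(Y) = √3
E = -23 (E = 1 - 24 = -23)
d(12 - 1*3)*(√(76 + 160) + E) = √3*(√(76 + 160) - 23) = √3*(√236 - 23) = √3*(2*√59 - 23) = √3*(-23 + 2*√59)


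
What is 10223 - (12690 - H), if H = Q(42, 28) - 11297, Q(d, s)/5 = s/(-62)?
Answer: -426754/31 ≈ -13766.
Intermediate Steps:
Q(d, s) = -5*s/62 (Q(d, s) = 5*(s/(-62)) = 5*(s*(-1/62)) = 5*(-s/62) = -5*s/62)
H = -350277/31 (H = -5/62*28 - 11297 = -70/31 - 11297 = -350277/31 ≈ -11299.)
10223 - (12690 - H) = 10223 - (12690 - 1*(-350277/31)) = 10223 - (12690 + 350277/31) = 10223 - 1*743667/31 = 10223 - 743667/31 = -426754/31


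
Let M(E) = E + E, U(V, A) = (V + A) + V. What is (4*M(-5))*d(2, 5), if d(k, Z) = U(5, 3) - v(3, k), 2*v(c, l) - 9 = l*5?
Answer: -140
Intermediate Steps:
v(c, l) = 9/2 + 5*l/2 (v(c, l) = 9/2 + (l*5)/2 = 9/2 + (5*l)/2 = 9/2 + 5*l/2)
U(V, A) = A + 2*V (U(V, A) = (A + V) + V = A + 2*V)
M(E) = 2*E
d(k, Z) = 17/2 - 5*k/2 (d(k, Z) = (3 + 2*5) - (9/2 + 5*k/2) = (3 + 10) + (-9/2 - 5*k/2) = 13 + (-9/2 - 5*k/2) = 17/2 - 5*k/2)
(4*M(-5))*d(2, 5) = (4*(2*(-5)))*(17/2 - 5/2*2) = (4*(-10))*(17/2 - 5) = -40*7/2 = -140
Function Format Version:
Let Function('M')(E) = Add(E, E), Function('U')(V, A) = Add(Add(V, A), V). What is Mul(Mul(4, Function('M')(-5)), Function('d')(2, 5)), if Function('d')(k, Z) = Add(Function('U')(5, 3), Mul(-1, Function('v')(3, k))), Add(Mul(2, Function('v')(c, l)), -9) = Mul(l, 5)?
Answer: -140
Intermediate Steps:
Function('v')(c, l) = Add(Rational(9, 2), Mul(Rational(5, 2), l)) (Function('v')(c, l) = Add(Rational(9, 2), Mul(Rational(1, 2), Mul(l, 5))) = Add(Rational(9, 2), Mul(Rational(1, 2), Mul(5, l))) = Add(Rational(9, 2), Mul(Rational(5, 2), l)))
Function('U')(V, A) = Add(A, Mul(2, V)) (Function('U')(V, A) = Add(Add(A, V), V) = Add(A, Mul(2, V)))
Function('M')(E) = Mul(2, E)
Function('d')(k, Z) = Add(Rational(17, 2), Mul(Rational(-5, 2), k)) (Function('d')(k, Z) = Add(Add(3, Mul(2, 5)), Mul(-1, Add(Rational(9, 2), Mul(Rational(5, 2), k)))) = Add(Add(3, 10), Add(Rational(-9, 2), Mul(Rational(-5, 2), k))) = Add(13, Add(Rational(-9, 2), Mul(Rational(-5, 2), k))) = Add(Rational(17, 2), Mul(Rational(-5, 2), k)))
Mul(Mul(4, Function('M')(-5)), Function('d')(2, 5)) = Mul(Mul(4, Mul(2, -5)), Add(Rational(17, 2), Mul(Rational(-5, 2), 2))) = Mul(Mul(4, -10), Add(Rational(17, 2), -5)) = Mul(-40, Rational(7, 2)) = -140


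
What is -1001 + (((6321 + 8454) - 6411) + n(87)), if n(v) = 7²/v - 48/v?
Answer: 640582/87 ≈ 7363.0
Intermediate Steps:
n(v) = 1/v (n(v) = 49/v - 48/v = 1/v)
-1001 + (((6321 + 8454) - 6411) + n(87)) = -1001 + (((6321 + 8454) - 6411) + 1/87) = -1001 + ((14775 - 6411) + 1/87) = -1001 + (8364 + 1/87) = -1001 + 727669/87 = 640582/87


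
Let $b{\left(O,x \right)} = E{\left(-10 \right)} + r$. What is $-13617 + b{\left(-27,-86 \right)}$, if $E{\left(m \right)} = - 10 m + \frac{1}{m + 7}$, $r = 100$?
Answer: $- \frac{40252}{3} \approx -13417.0$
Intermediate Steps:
$E{\left(m \right)} = \frac{1}{7 + m} - 10 m$ ($E{\left(m \right)} = - 10 m + \frac{1}{7 + m} = \frac{1}{7 + m} - 10 m$)
$b{\left(O,x \right)} = \frac{599}{3}$ ($b{\left(O,x \right)} = \frac{1 - -700 - 10 \left(-10\right)^{2}}{7 - 10} + 100 = \frac{1 + 700 - 1000}{-3} + 100 = - \frac{1 + 700 - 1000}{3} + 100 = \left(- \frac{1}{3}\right) \left(-299\right) + 100 = \frac{299}{3} + 100 = \frac{599}{3}$)
$-13617 + b{\left(-27,-86 \right)} = -13617 + \frac{599}{3} = - \frac{40252}{3}$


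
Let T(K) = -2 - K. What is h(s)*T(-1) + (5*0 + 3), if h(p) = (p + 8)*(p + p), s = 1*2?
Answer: -37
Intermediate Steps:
s = 2
h(p) = 2*p*(8 + p) (h(p) = (8 + p)*(2*p) = 2*p*(8 + p))
h(s)*T(-1) + (5*0 + 3) = (2*2*(8 + 2))*(-2 - 1*(-1)) + (5*0 + 3) = (2*2*10)*(-2 + 1) + (0 + 3) = 40*(-1) + 3 = -40 + 3 = -37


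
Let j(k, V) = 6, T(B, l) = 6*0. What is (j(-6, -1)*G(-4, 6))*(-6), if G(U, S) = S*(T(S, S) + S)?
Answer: -1296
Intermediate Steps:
T(B, l) = 0
G(U, S) = S**2 (G(U, S) = S*(0 + S) = S*S = S**2)
(j(-6, -1)*G(-4, 6))*(-6) = (6*6**2)*(-6) = (6*36)*(-6) = 216*(-6) = -1296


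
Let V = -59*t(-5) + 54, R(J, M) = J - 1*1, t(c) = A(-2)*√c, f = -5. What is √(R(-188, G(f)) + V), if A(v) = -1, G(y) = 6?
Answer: √(-135 + 59*I*√5) ≈ 5.1845 + 12.723*I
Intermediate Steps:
t(c) = -√c
R(J, M) = -1 + J (R(J, M) = J - 1 = -1 + J)
V = 54 + 59*I*√5 (V = -(-59)*√(-5) + 54 = -(-59)*I*√5 + 54 = 59*I*√5 + 54 = 54 + 59*I*√5 ≈ 54.0 + 131.93*I)
√(R(-188, G(f)) + V) = √((-1 - 188) + (54 + 59*I*√5)) = √(-189 + (54 + 59*I*√5)) = √(-135 + 59*I*√5)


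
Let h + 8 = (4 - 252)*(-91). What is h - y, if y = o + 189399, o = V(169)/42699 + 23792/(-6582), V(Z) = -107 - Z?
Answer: -7814703113177/46840803 ≈ -1.6684e+5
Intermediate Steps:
o = -169618540/46840803 (o = (-107 - 1*169)/42699 + 23792/(-6582) = (-107 - 169)*(1/42699) + 23792*(-1/6582) = -276*1/42699 - 11896/3291 = -92/14233 - 11896/3291 = -169618540/46840803 ≈ -3.6212)
y = 8871431628857/46840803 (y = -169618540/46840803 + 189399 = 8871431628857/46840803 ≈ 1.8940e+5)
h = 22560 (h = -8 + (4 - 252)*(-91) = -8 - 248*(-91) = -8 + 22568 = 22560)
h - y = 22560 - 1*8871431628857/46840803 = 22560 - 8871431628857/46840803 = -7814703113177/46840803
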